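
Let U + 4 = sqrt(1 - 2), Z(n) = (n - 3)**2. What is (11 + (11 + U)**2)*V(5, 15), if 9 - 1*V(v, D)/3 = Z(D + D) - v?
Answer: -126555 - 30030*I ≈ -1.2656e+5 - 30030.0*I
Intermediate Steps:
Z(n) = (-3 + n)**2
U = -4 + I (U = -4 + sqrt(1 - 2) = -4 + sqrt(-1) = -4 + I ≈ -4.0 + 1.0*I)
V(v, D) = 27 - 3*(-3 + 2*D)**2 + 3*v (V(v, D) = 27 - 3*((-3 + (D + D))**2 - v) = 27 - 3*((-3 + 2*D)**2 - v) = 27 + (-3*(-3 + 2*D)**2 + 3*v) = 27 - 3*(-3 + 2*D)**2 + 3*v)
(11 + (11 + U)**2)*V(5, 15) = (11 + (11 + (-4 + I))**2)*(27 - 3*(-3 + 2*15)**2 + 3*5) = (11 + (7 + I)**2)*(27 - 3*(-3 + 30)**2 + 15) = (11 + (7 + I)**2)*(27 - 3*27**2 + 15) = (11 + (7 + I)**2)*(27 - 3*729 + 15) = (11 + (7 + I)**2)*(27 - 2187 + 15) = (11 + (7 + I)**2)*(-2145) = -23595 - 2145*(7 + I)**2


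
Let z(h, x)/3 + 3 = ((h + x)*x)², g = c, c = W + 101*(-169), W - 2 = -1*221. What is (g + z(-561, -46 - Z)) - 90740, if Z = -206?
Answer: 12349408763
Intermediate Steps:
W = -219 (W = 2 - 1*221 = 2 - 221 = -219)
c = -17288 (c = -219 + 101*(-169) = -219 - 17069 = -17288)
g = -17288
z(h, x) = -9 + 3*x²*(h + x)² (z(h, x) = -9 + 3*((h + x)*x)² = -9 + 3*(x*(h + x))² = -9 + 3*(x²*(h + x)²) = -9 + 3*x²*(h + x)²)
(g + z(-561, -46 - Z)) - 90740 = (-17288 + (-9 + 3*(-46 - 1*(-206))²*(-561 + (-46 - 1*(-206)))²)) - 90740 = (-17288 + (-9 + 3*(-46 + 206)²*(-561 + (-46 + 206))²)) - 90740 = (-17288 + (-9 + 3*160²*(-561 + 160)²)) - 90740 = (-17288 + (-9 + 3*25600*(-401)²)) - 90740 = (-17288 + (-9 + 3*25600*160801)) - 90740 = (-17288 + (-9 + 12349516800)) - 90740 = (-17288 + 12349516791) - 90740 = 12349499503 - 90740 = 12349408763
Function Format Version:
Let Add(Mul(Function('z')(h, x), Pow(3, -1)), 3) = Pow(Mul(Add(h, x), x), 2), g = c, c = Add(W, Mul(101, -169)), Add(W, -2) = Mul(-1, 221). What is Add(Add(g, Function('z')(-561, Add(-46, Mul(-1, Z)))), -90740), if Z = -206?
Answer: 12349408763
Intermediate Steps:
W = -219 (W = Add(2, Mul(-1, 221)) = Add(2, -221) = -219)
c = -17288 (c = Add(-219, Mul(101, -169)) = Add(-219, -17069) = -17288)
g = -17288
Function('z')(h, x) = Add(-9, Mul(3, Pow(x, 2), Pow(Add(h, x), 2))) (Function('z')(h, x) = Add(-9, Mul(3, Pow(Mul(Add(h, x), x), 2))) = Add(-9, Mul(3, Pow(Mul(x, Add(h, x)), 2))) = Add(-9, Mul(3, Mul(Pow(x, 2), Pow(Add(h, x), 2)))) = Add(-9, Mul(3, Pow(x, 2), Pow(Add(h, x), 2))))
Add(Add(g, Function('z')(-561, Add(-46, Mul(-1, Z)))), -90740) = Add(Add(-17288, Add(-9, Mul(3, Pow(Add(-46, Mul(-1, -206)), 2), Pow(Add(-561, Add(-46, Mul(-1, -206))), 2)))), -90740) = Add(Add(-17288, Add(-9, Mul(3, Pow(Add(-46, 206), 2), Pow(Add(-561, Add(-46, 206)), 2)))), -90740) = Add(Add(-17288, Add(-9, Mul(3, Pow(160, 2), Pow(Add(-561, 160), 2)))), -90740) = Add(Add(-17288, Add(-9, Mul(3, 25600, Pow(-401, 2)))), -90740) = Add(Add(-17288, Add(-9, Mul(3, 25600, 160801))), -90740) = Add(Add(-17288, Add(-9, 12349516800)), -90740) = Add(Add(-17288, 12349516791), -90740) = Add(12349499503, -90740) = 12349408763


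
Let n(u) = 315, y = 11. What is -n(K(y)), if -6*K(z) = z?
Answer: -315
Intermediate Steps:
K(z) = -z/6
-n(K(y)) = -1*315 = -315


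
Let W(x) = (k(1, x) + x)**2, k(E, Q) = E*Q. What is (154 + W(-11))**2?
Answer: 407044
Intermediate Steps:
W(x) = 4*x**2 (W(x) = (1*x + x)**2 = (x + x)**2 = (2*x)**2 = 4*x**2)
(154 + W(-11))**2 = (154 + 4*(-11)**2)**2 = (154 + 4*121)**2 = (154 + 484)**2 = 638**2 = 407044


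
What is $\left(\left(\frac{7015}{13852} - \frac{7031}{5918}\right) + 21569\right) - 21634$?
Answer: $- \frac{2692163741}{40988068} \approx -65.682$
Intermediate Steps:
$\left(\left(\frac{7015}{13852} - \frac{7031}{5918}\right) + 21569\right) - 21634 = \left(- \frac{27939321}{40988068} + 21569\right) - 21634 = \frac{884043699371}{40988068} - 21634 = - \frac{2692163741}{40988068}$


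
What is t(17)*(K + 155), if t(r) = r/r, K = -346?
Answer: -191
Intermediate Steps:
t(r) = 1
t(17)*(K + 155) = 1*(-346 + 155) = 1*(-191) = -191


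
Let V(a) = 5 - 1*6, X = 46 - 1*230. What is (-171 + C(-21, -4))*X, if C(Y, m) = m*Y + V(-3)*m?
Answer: 15272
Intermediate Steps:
X = -184 (X = 46 - 230 = -184)
V(a) = -1 (V(a) = 5 - 6 = -1)
C(Y, m) = -m + Y*m (C(Y, m) = m*Y - m = Y*m - m = -m + Y*m)
(-171 + C(-21, -4))*X = (-171 - 4*(-1 - 21))*(-184) = (-171 - 4*(-22))*(-184) = (-171 + 88)*(-184) = -83*(-184) = 15272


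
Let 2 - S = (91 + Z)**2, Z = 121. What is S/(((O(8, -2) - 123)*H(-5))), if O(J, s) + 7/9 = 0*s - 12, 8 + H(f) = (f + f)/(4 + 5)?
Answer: -1820151/50102 ≈ -36.329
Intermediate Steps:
H(f) = -8 + 2*f/9 (H(f) = -8 + (f + f)/(4 + 5) = -8 + (2*f)/9 = -8 + (2*f)*(1/9) = -8 + 2*f/9)
S = -44942 (S = 2 - (91 + 121)**2 = 2 - 1*212**2 = 2 - 1*44944 = 2 - 44944 = -44942)
O(J, s) = -115/9 (O(J, s) = -7/9 + (0*s - 12) = -7/9 + (0 - 12) = -7/9 - 12 = -115/9)
S/(((O(8, -2) - 123)*H(-5))) = -44942*1/((-8 + (2/9)*(-5))*(-115/9 - 123)) = -44942*(-9/(1222*(-8 - 10/9))) = -44942/((-1222/9*(-82/9))) = -44942/100204/81 = -44942*81/100204 = -1820151/50102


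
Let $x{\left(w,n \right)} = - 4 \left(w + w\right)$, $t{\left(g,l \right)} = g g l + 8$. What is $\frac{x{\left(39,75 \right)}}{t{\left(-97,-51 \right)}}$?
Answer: $\frac{312}{479851} \approx 0.0006502$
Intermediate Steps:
$t{\left(g,l \right)} = 8 + l g^{2}$ ($t{\left(g,l \right)} = g^{2} l + 8 = l g^{2} + 8 = 8 + l g^{2}$)
$x{\left(w,n \right)} = - 8 w$ ($x{\left(w,n \right)} = - 4 \cdot 2 w = - 8 w$)
$\frac{x{\left(39,75 \right)}}{t{\left(-97,-51 \right)}} = \frac{\left(-8\right) 39}{8 - 51 \left(-97\right)^{2}} = - \frac{312}{8 - 479859} = - \frac{312}{-479851} = \left(-312\right) \left(- \frac{1}{479851}\right) = \frac{312}{479851}$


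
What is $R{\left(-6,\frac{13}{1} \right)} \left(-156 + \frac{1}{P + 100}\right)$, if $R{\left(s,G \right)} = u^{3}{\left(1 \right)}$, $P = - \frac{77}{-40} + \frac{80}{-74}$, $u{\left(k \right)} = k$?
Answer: $- \frac{23281364}{149249} \approx -155.99$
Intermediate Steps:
$P = \frac{1249}{1480}$ ($P = \left(-77\right) \left(- \frac{1}{40}\right) + 80 \left(- \frac{1}{74}\right) = \frac{77}{40} - \frac{40}{37} = \frac{1249}{1480} \approx 0.84392$)
$R{\left(s,G \right)} = 1$ ($R{\left(s,G \right)} = 1^{3} = 1$)
$R{\left(-6,\frac{13}{1} \right)} \left(-156 + \frac{1}{P + 100}\right) = 1 \left(-156 + \frac{1}{\frac{1249}{1480} + 100}\right) = 1 \left(-156 + \frac{1}{\frac{149249}{1480}}\right) = 1 \left(-156 + \frac{1480}{149249}\right) = 1 \left(- \frac{23281364}{149249}\right) = - \frac{23281364}{149249}$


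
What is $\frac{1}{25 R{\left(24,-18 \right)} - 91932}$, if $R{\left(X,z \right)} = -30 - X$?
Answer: $- \frac{1}{93282} \approx -1.072 \cdot 10^{-5}$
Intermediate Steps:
$\frac{1}{25 R{\left(24,-18 \right)} - 91932} = \frac{1}{25 \left(-30 - 24\right) - 91932} = \frac{1}{25 \left(-54\right) - 91932} = \frac{1}{-1350 - 91932} = \frac{1}{-93282} = - \frac{1}{93282}$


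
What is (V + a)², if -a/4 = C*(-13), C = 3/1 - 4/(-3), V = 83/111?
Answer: 69973225/1369 ≈ 51113.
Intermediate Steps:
V = 83/111 (V = 83*(1/111) = 83/111 ≈ 0.74775)
C = 13/3 (C = 3*1 - 4*(-⅓) = 3 + 4/3 = 13/3 ≈ 4.3333)
a = 676/3 (a = -52*(-13)/3 = -4*(-169/3) = 676/3 ≈ 225.33)
(V + a)² = (83/111 + 676/3)² = (8365/37)² = 69973225/1369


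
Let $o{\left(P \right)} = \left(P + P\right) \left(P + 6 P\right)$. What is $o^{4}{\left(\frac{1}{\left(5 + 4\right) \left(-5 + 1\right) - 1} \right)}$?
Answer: $\frac{38416}{3512479453921} \approx 1.0937 \cdot 10^{-8}$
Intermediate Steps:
$o{\left(P \right)} = 14 P^{2}$ ($o{\left(P \right)} = 2 P 7 P = 14 P^{2}$)
$o^{4}{\left(\frac{1}{\left(5 + 4\right) \left(-5 + 1\right) - 1} \right)} = \left(14 \left(\frac{1}{\left(5 + 4\right) \left(-5 + 1\right) - 1}\right)^{2}\right)^{4} = \left(14 \left(\frac{1}{9 \left(-4\right) - 1}\right)^{2}\right)^{4} = \left(14 \left(\frac{1}{-36 - 1}\right)^{2}\right)^{4} = \left(14 \left(\frac{1}{-37}\right)^{2}\right)^{4} = \left(14 \left(- \frac{1}{37}\right)^{2}\right)^{4} = \left(14 \cdot \frac{1}{1369}\right)^{4} = \left(\frac{14}{1369}\right)^{4} = \frac{38416}{3512479453921}$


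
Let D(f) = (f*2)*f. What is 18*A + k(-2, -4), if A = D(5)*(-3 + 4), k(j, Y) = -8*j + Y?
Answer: 912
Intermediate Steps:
D(f) = 2*f**2 (D(f) = (2*f)*f = 2*f**2)
k(j, Y) = Y - 8*j
A = 50 (A = (2*5**2)*(-3 + 4) = (2*25)*1 = 50*1 = 50)
18*A + k(-2, -4) = 18*50 + (-4 - 8*(-2)) = 900 + (-4 + 16) = 900 + 12 = 912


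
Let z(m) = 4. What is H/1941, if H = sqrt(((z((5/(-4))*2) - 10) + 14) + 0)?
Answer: 2*sqrt(2)/1941 ≈ 0.0014572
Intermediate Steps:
H = 2*sqrt(2) (H = sqrt(((4 - 10) + 14) + 0) = sqrt((-6 + 14) + 0) = sqrt(8 + 0) = sqrt(8) = 2*sqrt(2) ≈ 2.8284)
H/1941 = (2*sqrt(2))/1941 = 2*sqrt(2)/1941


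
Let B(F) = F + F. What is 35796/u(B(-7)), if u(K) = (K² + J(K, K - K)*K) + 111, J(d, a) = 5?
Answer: 11932/79 ≈ 151.04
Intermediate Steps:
B(F) = 2*F
u(K) = 111 + K² + 5*K (u(K) = (K² + 5*K) + 111 = 111 + K² + 5*K)
35796/u(B(-7)) = 35796/(111 + (2*(-7))² + 5*(2*(-7))) = 35796/(111 + (-14)² + 5*(-14)) = 35796/(111 + 196 - 70) = 35796/237 = 35796*(1/237) = 11932/79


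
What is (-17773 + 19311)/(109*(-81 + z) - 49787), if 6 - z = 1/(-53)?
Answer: -81514/3071877 ≈ -0.026536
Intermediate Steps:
z = 319/53 (z = 6 - 1/(-53) = 6 - 1*(-1/53) = 6 + 1/53 = 319/53 ≈ 6.0189)
(-17773 + 19311)/(109*(-81 + z) - 49787) = (-17773 + 19311)/(109*(-81 + 319/53) - 49787) = 1538/(109*(-3974/53) - 49787) = 1538/(-433166/53 - 49787) = 1538/(-3071877/53) = 1538*(-53/3071877) = -81514/3071877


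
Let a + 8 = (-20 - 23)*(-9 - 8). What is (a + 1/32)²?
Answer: 535320769/1024 ≈ 5.2277e+5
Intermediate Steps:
a = 723 (a = -8 + (-20 - 23)*(-9 - 8) = -8 - 43*(-17) = -8 + 731 = 723)
(a + 1/32)² = (723 + 1/32)² = (23137/32)² = 535320769/1024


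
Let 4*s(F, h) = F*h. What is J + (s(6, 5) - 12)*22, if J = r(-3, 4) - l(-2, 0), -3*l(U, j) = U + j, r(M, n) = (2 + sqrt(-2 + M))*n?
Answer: -275/3 + 4*I*sqrt(5) ≈ -91.667 + 8.9443*I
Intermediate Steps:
s(F, h) = F*h/4 (s(F, h) = (F*h)/4 = F*h/4)
r(M, n) = n*(2 + sqrt(-2 + M))
l(U, j) = -U/3 - j/3 (l(U, j) = -(U + j)/3 = -U/3 - j/3)
J = 22/3 + 4*I*sqrt(5) (J = 4*(2 + sqrt(-2 - 3)) - (-1/3*(-2) - 1/3*0) = 4*(2 + sqrt(-5)) - (2/3 + 0) = 4*(2 + I*sqrt(5)) - 1*2/3 = (8 + 4*I*sqrt(5)) - 2/3 = 22/3 + 4*I*sqrt(5) ≈ 7.3333 + 8.9443*I)
J + (s(6, 5) - 12)*22 = (22/3 + 4*I*sqrt(5)) + ((1/4)*6*5 - 12)*22 = (22/3 + 4*I*sqrt(5)) + (15/2 - 12)*22 = (22/3 + 4*I*sqrt(5)) - 9/2*22 = (22/3 + 4*I*sqrt(5)) - 99 = -275/3 + 4*I*sqrt(5)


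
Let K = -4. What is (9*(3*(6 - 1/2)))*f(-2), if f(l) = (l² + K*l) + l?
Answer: 1485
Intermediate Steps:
f(l) = l² - 3*l (f(l) = (l² - 4*l) + l = l² - 3*l)
(9*(3*(6 - 1/2)))*f(-2) = (9*(3*(6 - 1/2)))*(-2*(-3 - 2)) = (9*(3*(6 - 1*½)))*(-2*(-5)) = (9*(3*(6 - ½)))*10 = (9*(3*(11/2)))*10 = (9*(33/2))*10 = (297/2)*10 = 1485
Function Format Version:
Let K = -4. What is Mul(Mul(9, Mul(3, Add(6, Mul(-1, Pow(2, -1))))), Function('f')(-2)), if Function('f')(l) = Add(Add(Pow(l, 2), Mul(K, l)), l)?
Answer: 1485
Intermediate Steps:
Function('f')(l) = Add(Pow(l, 2), Mul(-3, l)) (Function('f')(l) = Add(Add(Pow(l, 2), Mul(-4, l)), l) = Add(Pow(l, 2), Mul(-3, l)))
Mul(Mul(9, Mul(3, Add(6, Mul(-1, Pow(2, -1))))), Function('f')(-2)) = Mul(Mul(9, Mul(3, Add(6, Mul(-1, Pow(2, -1))))), Mul(-2, Add(-3, -2))) = Mul(Mul(9, Mul(3, Add(6, Mul(-1, Rational(1, 2))))), Mul(-2, -5)) = Mul(Mul(9, Mul(3, Add(6, Rational(-1, 2)))), 10) = Mul(Mul(9, Mul(3, Rational(11, 2))), 10) = Mul(Mul(9, Rational(33, 2)), 10) = Mul(Rational(297, 2), 10) = 1485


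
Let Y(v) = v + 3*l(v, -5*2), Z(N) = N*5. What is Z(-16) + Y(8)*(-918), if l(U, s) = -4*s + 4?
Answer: -128600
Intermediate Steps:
Z(N) = 5*N
l(U, s) = 4 - 4*s
Y(v) = 132 + v (Y(v) = v + 3*(4 - (-20)*2) = v + 3*(4 - 4*(-10)) = v + 3*(4 + 40) = v + 3*44 = v + 132 = 132 + v)
Z(-16) + Y(8)*(-918) = 5*(-16) + (132 + 8)*(-918) = -80 + 140*(-918) = -80 - 128520 = -128600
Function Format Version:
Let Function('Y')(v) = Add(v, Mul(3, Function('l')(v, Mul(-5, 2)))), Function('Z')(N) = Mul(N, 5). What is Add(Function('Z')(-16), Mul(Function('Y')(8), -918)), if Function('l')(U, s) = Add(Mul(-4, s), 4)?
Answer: -128600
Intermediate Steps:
Function('Z')(N) = Mul(5, N)
Function('l')(U, s) = Add(4, Mul(-4, s))
Function('Y')(v) = Add(132, v) (Function('Y')(v) = Add(v, Mul(3, Add(4, Mul(-4, Mul(-5, 2))))) = Add(v, Mul(3, Add(4, Mul(-4, -10)))) = Add(v, Mul(3, Add(4, 40))) = Add(v, Mul(3, 44)) = Add(v, 132) = Add(132, v))
Add(Function('Z')(-16), Mul(Function('Y')(8), -918)) = Add(Mul(5, -16), Mul(Add(132, 8), -918)) = Add(-80, Mul(140, -918)) = Add(-80, -128520) = -128600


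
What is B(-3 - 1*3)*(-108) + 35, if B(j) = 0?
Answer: 35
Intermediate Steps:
B(-3 - 1*3)*(-108) + 35 = 0*(-108) + 35 = 0 + 35 = 35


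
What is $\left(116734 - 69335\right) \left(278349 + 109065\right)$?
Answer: $18363036186$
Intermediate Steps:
$\left(116734 - 69335\right) \left(278349 + 109065\right) = 47399 \cdot 387414 = 18363036186$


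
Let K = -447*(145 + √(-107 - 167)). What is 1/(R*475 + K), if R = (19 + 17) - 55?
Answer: I/(-73840*I + 447*√274) ≈ -1.3408e-5 + 1.3436e-6*I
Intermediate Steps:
R = -19 (R = 36 - 55 = -19)
K = -64815 - 447*I*√274 (K = -447*(145 + √(-274)) = -447*(145 + I*√274) = -64815 - 447*I*√274 ≈ -64815.0 - 7399.2*I)
1/(R*475 + K) = 1/(-19*475 + (-64815 - 447*I*√274)) = 1/(-9025 + (-64815 - 447*I*√274)) = 1/(-73840 - 447*I*√274)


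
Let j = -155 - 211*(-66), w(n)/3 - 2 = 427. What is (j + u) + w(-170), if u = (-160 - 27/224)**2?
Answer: 2041991897/50176 ≈ 40697.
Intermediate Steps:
w(n) = 1287 (w(n) = 6 + 3*427 = 6 + 1281 = 1287)
u = 1286441689/50176 (u = (-160 - 27*1/224)**2 = (-160 - 27/224)**2 = (-35867/224)**2 = 1286441689/50176 ≈ 25639.)
j = 13771 (j = -155 + 13926 = 13771)
(j + u) + w(-170) = (13771 + 1286441689/50176) + 1287 = 1977415385/50176 + 1287 = 2041991897/50176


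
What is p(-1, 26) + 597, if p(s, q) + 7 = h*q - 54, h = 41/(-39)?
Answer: 1526/3 ≈ 508.67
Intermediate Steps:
h = -41/39 (h = 41*(-1/39) = -41/39 ≈ -1.0513)
p(s, q) = -61 - 41*q/39 (p(s, q) = -7 + (-41*q/39 - 54) = -7 + (-54 - 41*q/39) = -61 - 41*q/39)
p(-1, 26) + 597 = (-61 - 41/39*26) + 597 = (-61 - 82/3) + 597 = -265/3 + 597 = 1526/3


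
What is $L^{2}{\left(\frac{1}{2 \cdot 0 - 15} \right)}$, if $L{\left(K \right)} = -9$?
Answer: $81$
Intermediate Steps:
$L^{2}{\left(\frac{1}{2 \cdot 0 - 15} \right)} = \left(-9\right)^{2} = 81$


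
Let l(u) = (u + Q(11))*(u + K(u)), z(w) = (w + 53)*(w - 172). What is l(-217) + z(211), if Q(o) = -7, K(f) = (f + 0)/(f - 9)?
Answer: 6631848/113 ≈ 58689.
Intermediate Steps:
K(f) = f/(-9 + f)
z(w) = (-172 + w)*(53 + w) (z(w) = (53 + w)*(-172 + w) = (-172 + w)*(53 + w))
l(u) = (-7 + u)*(u + u/(-9 + u)) (l(u) = (u - 7)*(u + u/(-9 + u)) = (-7 + u)*(u + u/(-9 + u)))
l(-217) + z(211) = -217*(56 + (-217)² - 15*(-217))/(-9 - 217) + (-9116 + 211² - 119*211) = -217*(56 + 47089 + 3255)/(-226) + (-9116 + 44521 - 25109) = -217*(-1/226)*50400 + 10296 = 5468400/113 + 10296 = 6631848/113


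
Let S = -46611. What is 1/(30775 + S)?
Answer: -1/15836 ≈ -6.3147e-5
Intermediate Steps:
1/(30775 + S) = 1/(30775 - 46611) = 1/(-15836) = -1/15836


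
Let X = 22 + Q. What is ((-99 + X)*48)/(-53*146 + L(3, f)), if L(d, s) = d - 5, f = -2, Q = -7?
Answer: 112/215 ≈ 0.52093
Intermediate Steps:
X = 15 (X = 22 - 7 = 15)
L(d, s) = -5 + d
((-99 + X)*48)/(-53*146 + L(3, f)) = ((-99 + 15)*48)/(-53*146 + (-5 + 3)) = (-84*48)/(-7738 - 2) = -4032/(-7740) = -4032*(-1/7740) = 112/215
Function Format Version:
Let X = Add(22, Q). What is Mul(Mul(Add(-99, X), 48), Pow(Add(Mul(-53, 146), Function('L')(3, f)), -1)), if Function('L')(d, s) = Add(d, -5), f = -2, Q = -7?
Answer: Rational(112, 215) ≈ 0.52093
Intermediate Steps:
X = 15 (X = Add(22, -7) = 15)
Function('L')(d, s) = Add(-5, d)
Mul(Mul(Add(-99, X), 48), Pow(Add(Mul(-53, 146), Function('L')(3, f)), -1)) = Mul(Mul(Add(-99, 15), 48), Pow(Add(Mul(-53, 146), Add(-5, 3)), -1)) = Mul(Mul(-84, 48), Pow(Add(-7738, -2), -1)) = Mul(-4032, Pow(-7740, -1)) = Mul(-4032, Rational(-1, 7740)) = Rational(112, 215)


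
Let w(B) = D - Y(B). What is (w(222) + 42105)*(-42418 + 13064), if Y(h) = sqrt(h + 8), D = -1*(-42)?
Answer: -1237183038 + 29354*sqrt(230) ≈ -1.2367e+9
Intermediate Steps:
D = 42
Y(h) = sqrt(8 + h)
w(B) = 42 - sqrt(8 + B)
(w(222) + 42105)*(-42418 + 13064) = ((42 - sqrt(8 + 222)) + 42105)*(-42418 + 13064) = ((42 - sqrt(230)) + 42105)*(-29354) = (42147 - sqrt(230))*(-29354) = -1237183038 + 29354*sqrt(230)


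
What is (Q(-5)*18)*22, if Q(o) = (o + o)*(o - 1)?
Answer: 23760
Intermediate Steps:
Q(o) = 2*o*(-1 + o) (Q(o) = (2*o)*(-1 + o) = 2*o*(-1 + o))
(Q(-5)*18)*22 = ((2*(-5)*(-1 - 5))*18)*22 = ((2*(-5)*(-6))*18)*22 = (60*18)*22 = 1080*22 = 23760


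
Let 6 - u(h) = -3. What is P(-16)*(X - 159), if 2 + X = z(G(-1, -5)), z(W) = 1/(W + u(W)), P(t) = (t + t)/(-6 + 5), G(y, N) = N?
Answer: -5144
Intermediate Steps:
P(t) = -2*t (P(t) = (2*t)/(-1) = (2*t)*(-1) = -2*t)
u(h) = 9 (u(h) = 6 - 1*(-3) = 6 + 3 = 9)
z(W) = 1/(9 + W) (z(W) = 1/(W + 9) = 1/(9 + W))
X = -7/4 (X = -2 + 1/(9 - 5) = -2 + 1/4 = -2 + ¼ = -7/4 ≈ -1.7500)
P(-16)*(X - 159) = (-2*(-16))*(-7/4 - 159) = 32*(-643/4) = -5144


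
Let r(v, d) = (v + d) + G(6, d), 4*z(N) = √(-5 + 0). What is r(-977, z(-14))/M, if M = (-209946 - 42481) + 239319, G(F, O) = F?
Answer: 971/13108 - I*√5/52432 ≈ 0.074077 - 4.2647e-5*I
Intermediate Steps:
z(N) = I*√5/4 (z(N) = √(-5 + 0)/4 = √(-5)/4 = (I*√5)/4 = I*√5/4)
M = -13108 (M = -252427 + 239319 = -13108)
r(v, d) = 6 + d + v (r(v, d) = (v + d) + 6 = (d + v) + 6 = 6 + d + v)
r(-977, z(-14))/M = (6 + I*√5/4 - 977)/(-13108) = (-971 + I*√5/4)*(-1/13108) = 971/13108 - I*√5/52432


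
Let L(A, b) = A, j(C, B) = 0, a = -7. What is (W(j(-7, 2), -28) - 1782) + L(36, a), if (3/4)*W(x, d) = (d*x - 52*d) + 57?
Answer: 814/3 ≈ 271.33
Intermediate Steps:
W(x, d) = 76 - 208*d/3 + 4*d*x/3 (W(x, d) = 4*((d*x - 52*d) + 57)/3 = 4*((-52*d + d*x) + 57)/3 = 4*(57 - 52*d + d*x)/3 = 76 - 208*d/3 + 4*d*x/3)
(W(j(-7, 2), -28) - 1782) + L(36, a) = ((76 - 208/3*(-28) + (4/3)*(-28)*0) - 1782) + 36 = ((76 + 5824/3 + 0) - 1782) + 36 = (6052/3 - 1782) + 36 = 706/3 + 36 = 814/3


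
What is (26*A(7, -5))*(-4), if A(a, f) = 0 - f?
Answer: -520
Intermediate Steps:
A(a, f) = -f
(26*A(7, -5))*(-4) = (26*(-1*(-5)))*(-4) = (26*5)*(-4) = 130*(-4) = -520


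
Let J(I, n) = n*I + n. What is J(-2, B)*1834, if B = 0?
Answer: 0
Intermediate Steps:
J(I, n) = n + I*n (J(I, n) = I*n + n = n + I*n)
J(-2, B)*1834 = (0*(1 - 2))*1834 = (0*(-1))*1834 = 0*1834 = 0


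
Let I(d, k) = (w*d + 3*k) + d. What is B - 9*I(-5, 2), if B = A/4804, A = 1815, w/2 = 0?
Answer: -41421/4804 ≈ -8.6222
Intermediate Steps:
w = 0 (w = 2*0 = 0)
I(d, k) = d + 3*k (I(d, k) = (0*d + 3*k) + d = (0 + 3*k) + d = 3*k + d = d + 3*k)
B = 1815/4804 ≈ 0.37781
B - 9*I(-5, 2) = 1815/4804 - 9*(-5 + 3*2) = 1815/4804 - 9*(-5 + 6) = 1815/4804 - 9*1 = 1815/4804 - 9 = -41421/4804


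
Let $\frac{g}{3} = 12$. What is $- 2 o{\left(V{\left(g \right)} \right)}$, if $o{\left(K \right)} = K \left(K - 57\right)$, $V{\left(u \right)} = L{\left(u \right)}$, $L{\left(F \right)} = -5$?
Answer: $-620$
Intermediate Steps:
$g = 36$ ($g = 3 \cdot 12 = 36$)
$V{\left(u \right)} = -5$
$o{\left(K \right)} = K \left(-57 + K\right)$
$- 2 o{\left(V{\left(g \right)} \right)} = - 2 \left(- 5 \left(-57 - 5\right)\right) = - 2 \left(\left(-5\right) \left(-62\right)\right) = \left(-2\right) 310 = -620$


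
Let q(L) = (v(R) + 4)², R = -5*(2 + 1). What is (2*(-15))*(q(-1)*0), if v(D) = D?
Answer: 0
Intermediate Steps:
R = -15 (R = -5*3 = -15)
q(L) = 121 (q(L) = (-15 + 4)² = (-11)² = 121)
(2*(-15))*(q(-1)*0) = (2*(-15))*(121*0) = -30*0 = 0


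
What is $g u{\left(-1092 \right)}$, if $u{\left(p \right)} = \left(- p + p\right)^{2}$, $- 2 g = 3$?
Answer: $0$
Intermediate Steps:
$g = - \frac{3}{2}$ ($g = \left(- \frac{1}{2}\right) 3 = - \frac{3}{2} \approx -1.5$)
$u{\left(p \right)} = 0$ ($u{\left(p \right)} = 0^{2} = 0$)
$g u{\left(-1092 \right)} = \left(- \frac{3}{2}\right) 0 = 0$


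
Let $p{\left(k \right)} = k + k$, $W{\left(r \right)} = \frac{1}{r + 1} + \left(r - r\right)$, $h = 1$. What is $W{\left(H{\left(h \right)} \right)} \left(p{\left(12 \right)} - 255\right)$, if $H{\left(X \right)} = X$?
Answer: $- \frac{231}{2} \approx -115.5$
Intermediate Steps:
$W{\left(r \right)} = \frac{1}{1 + r}$ ($W{\left(r \right)} = \frac{1}{1 + r} + 0 = \frac{1}{1 + r}$)
$p{\left(k \right)} = 2 k$
$W{\left(H{\left(h \right)} \right)} \left(p{\left(12 \right)} - 255\right) = \frac{2 \cdot 12 - 255}{1 + 1} = \frac{24 - 255}{2} = \frac{1}{2} \left(-231\right) = - \frac{231}{2}$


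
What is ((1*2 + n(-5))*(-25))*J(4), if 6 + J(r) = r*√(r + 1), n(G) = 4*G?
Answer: -2700 + 1800*√5 ≈ 1324.9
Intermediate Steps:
J(r) = -6 + r*√(1 + r) (J(r) = -6 + r*√(r + 1) = -6 + r*√(1 + r))
((1*2 + n(-5))*(-25))*J(4) = ((1*2 + 4*(-5))*(-25))*(-6 + 4*√(1 + 4)) = ((2 - 20)*(-25))*(-6 + 4*√5) = (-18*(-25))*(-6 + 4*√5) = 450*(-6 + 4*√5) = -2700 + 1800*√5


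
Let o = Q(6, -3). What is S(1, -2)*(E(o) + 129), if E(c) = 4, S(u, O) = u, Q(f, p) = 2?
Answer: 133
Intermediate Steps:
o = 2
S(1, -2)*(E(o) + 129) = 1*(4 + 129) = 1*133 = 133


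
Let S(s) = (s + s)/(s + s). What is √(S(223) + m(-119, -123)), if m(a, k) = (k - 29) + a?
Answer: 3*I*√30 ≈ 16.432*I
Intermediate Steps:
m(a, k) = -29 + a + k (m(a, k) = (-29 + k) + a = -29 + a + k)
S(s) = 1 (S(s) = (2*s)/((2*s)) = (2*s)*(1/(2*s)) = 1)
√(S(223) + m(-119, -123)) = √(1 + (-29 - 119 - 123)) = √(1 - 271) = √(-270) = 3*I*√30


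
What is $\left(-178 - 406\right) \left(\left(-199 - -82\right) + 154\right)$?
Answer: $-21608$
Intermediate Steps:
$\left(-178 - 406\right) \left(\left(-199 - -82\right) + 154\right) = - 584 \left(\left(-199 + 82\right) + 154\right) = - 584 \left(-117 + 154\right) = \left(-584\right) 37 = -21608$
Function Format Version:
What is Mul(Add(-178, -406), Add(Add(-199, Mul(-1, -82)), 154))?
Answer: -21608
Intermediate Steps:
Mul(Add(-178, -406), Add(Add(-199, Mul(-1, -82)), 154)) = Mul(-584, Add(Add(-199, 82), 154)) = Mul(-584, Add(-117, 154)) = Mul(-584, 37) = -21608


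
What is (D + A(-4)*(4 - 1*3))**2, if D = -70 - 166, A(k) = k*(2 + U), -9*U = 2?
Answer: 4787344/81 ≈ 59103.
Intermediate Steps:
U = -2/9 (U = -1/9*2 = -2/9 ≈ -0.22222)
A(k) = 16*k/9 (A(k) = k*(2 - 2/9) = k*(16/9) = 16*k/9)
D = -236
(D + A(-4)*(4 - 1*3))**2 = (-236 + ((16/9)*(-4))*(4 - 1*3))**2 = (-236 - 64*(4 - 3)/9)**2 = (-236 - 64/9*1)**2 = (-236 - 64/9)**2 = (-2188/9)**2 = 4787344/81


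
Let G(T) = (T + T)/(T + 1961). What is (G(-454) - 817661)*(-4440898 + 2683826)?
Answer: 2165092293049520/1507 ≈ 1.4367e+12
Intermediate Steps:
G(T) = 2*T/(1961 + T) (G(T) = (2*T)/(1961 + T) = 2*T/(1961 + T))
(G(-454) - 817661)*(-4440898 + 2683826) = (2*(-454)/(1961 - 454) - 817661)*(-4440898 + 2683826) = (2*(-454)/1507 - 817661)*(-1757072) = (2*(-454)*(1/1507) - 817661)*(-1757072) = (-908/1507 - 817661)*(-1757072) = -1232216035/1507*(-1757072) = 2165092293049520/1507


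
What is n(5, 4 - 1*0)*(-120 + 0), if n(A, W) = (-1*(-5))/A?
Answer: -120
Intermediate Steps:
n(A, W) = 5/A
n(5, 4 - 1*0)*(-120 + 0) = (5/5)*(-120 + 0) = (5*(⅕))*(-120) = 1*(-120) = -120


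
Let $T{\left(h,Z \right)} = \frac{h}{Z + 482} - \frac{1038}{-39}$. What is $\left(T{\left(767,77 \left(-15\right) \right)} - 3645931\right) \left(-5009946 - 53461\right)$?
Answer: $\frac{161512695385380824}{8749} \approx 1.8461 \cdot 10^{13}$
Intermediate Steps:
$T{\left(h,Z \right)} = \frac{346}{13} + \frac{h}{482 + Z}$ ($T{\left(h,Z \right)} = \frac{h}{482 + Z} - - \frac{346}{13} = \frac{h}{482 + Z} + \frac{346}{13} = \frac{346}{13} + \frac{h}{482 + Z}$)
$\left(T{\left(767,77 \left(-15\right) \right)} - 3645931\right) \left(-5009946 - 53461\right) = \left(\frac{166772 + 13 \cdot 767 + 346 \cdot 77 \left(-15\right)}{13 \left(482 + 77 \left(-15\right)\right)} - 3645931\right) \left(-5009946 - 53461\right) = \left(\frac{166772 + 9971 + 346 \left(-1155\right)}{13 \left(482 - 1155\right)} - 3645931\right) \left(-5063407\right) = \left(\frac{166772 + 9971 - 399630}{13 \left(-673\right)} - 3645931\right) \left(-5063407\right) = \left(\frac{1}{13} \left(- \frac{1}{673}\right) \left(-222887\right) - 3645931\right) \left(-5063407\right) = \left(\frac{222887}{8749} - 3645931\right) \left(-5063407\right) = \left(- \frac{31898027432}{8749}\right) \left(-5063407\right) = \frac{161512695385380824}{8749}$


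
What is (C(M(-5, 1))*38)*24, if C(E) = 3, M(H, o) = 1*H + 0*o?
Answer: 2736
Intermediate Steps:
M(H, o) = H (M(H, o) = H + 0 = H)
(C(M(-5, 1))*38)*24 = (3*38)*24 = 114*24 = 2736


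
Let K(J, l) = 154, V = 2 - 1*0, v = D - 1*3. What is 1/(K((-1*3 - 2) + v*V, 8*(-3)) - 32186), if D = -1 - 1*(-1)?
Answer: -1/32032 ≈ -3.1219e-5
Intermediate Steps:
D = 0 (D = -1 + 1 = 0)
v = -3 (v = 0 - 1*3 = 0 - 3 = -3)
V = 2 (V = 2 + 0 = 2)
1/(K((-1*3 - 2) + v*V, 8*(-3)) - 32186) = 1/(154 - 32186) = 1/(-32032) = -1/32032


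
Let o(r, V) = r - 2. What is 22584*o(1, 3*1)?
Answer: -22584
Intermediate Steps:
o(r, V) = -2 + r
22584*o(1, 3*1) = 22584*(-2 + 1) = 22584*(-1) = -22584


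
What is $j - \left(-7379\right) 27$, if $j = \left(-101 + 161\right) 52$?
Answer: $202353$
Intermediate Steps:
$j = 3120$ ($j = 60 \cdot 52 = 3120$)
$j - \left(-7379\right) 27 = 3120 - \left(-7379\right) 27 = 3120 - -199233 = 3120 + 199233 = 202353$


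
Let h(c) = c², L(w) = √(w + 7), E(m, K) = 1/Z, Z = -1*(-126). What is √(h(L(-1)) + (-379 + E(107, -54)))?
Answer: I*√657958/42 ≈ 19.313*I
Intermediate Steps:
Z = 126
E(m, K) = 1/126
L(w) = √(7 + w)
√(h(L(-1)) + (-379 + E(107, -54))) = √((√(7 - 1))² + (-379 + 1/126)) = √((√6)² - 47753/126) = √(6 - 47753/126) = √(-46997/126) = I*√657958/42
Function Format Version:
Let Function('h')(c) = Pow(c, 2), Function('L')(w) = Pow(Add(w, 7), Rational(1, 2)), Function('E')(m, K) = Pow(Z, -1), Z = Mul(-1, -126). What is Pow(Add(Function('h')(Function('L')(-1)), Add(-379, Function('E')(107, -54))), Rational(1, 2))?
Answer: Mul(Rational(1, 42), I, Pow(657958, Rational(1, 2))) ≈ Mul(19.313, I)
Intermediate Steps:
Z = 126
Function('E')(m, K) = Rational(1, 126) (Function('E')(m, K) = Pow(126, -1) = Rational(1, 126))
Function('L')(w) = Pow(Add(7, w), Rational(1, 2))
Pow(Add(Function('h')(Function('L')(-1)), Add(-379, Function('E')(107, -54))), Rational(1, 2)) = Pow(Add(Pow(Pow(Add(7, -1), Rational(1, 2)), 2), Add(-379, Rational(1, 126))), Rational(1, 2)) = Pow(Add(Pow(Pow(6, Rational(1, 2)), 2), Rational(-47753, 126)), Rational(1, 2)) = Pow(Add(6, Rational(-47753, 126)), Rational(1, 2)) = Pow(Rational(-46997, 126), Rational(1, 2)) = Mul(Rational(1, 42), I, Pow(657958, Rational(1, 2)))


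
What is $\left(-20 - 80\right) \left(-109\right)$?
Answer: $10900$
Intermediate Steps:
$\left(-20 - 80\right) \left(-109\right) = \left(-100\right) \left(-109\right) = 10900$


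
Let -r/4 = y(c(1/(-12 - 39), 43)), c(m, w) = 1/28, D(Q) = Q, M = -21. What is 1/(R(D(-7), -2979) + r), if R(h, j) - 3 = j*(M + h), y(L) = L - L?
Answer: 1/83415 ≈ 1.1988e-5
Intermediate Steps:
c(m, w) = 1/28
y(L) = 0
R(h, j) = 3 + j*(-21 + h)
r = 0 (r = -4*0 = 0)
1/(R(D(-7), -2979) + r) = 1/((3 - 21*(-2979) - 7*(-2979)) + 0) = 1/((3 + 62559 + 20853) + 0) = 1/(83415 + 0) = 1/83415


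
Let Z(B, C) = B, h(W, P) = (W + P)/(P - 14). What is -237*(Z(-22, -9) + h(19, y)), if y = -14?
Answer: 147177/28 ≈ 5256.3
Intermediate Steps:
h(W, P) = (P + W)/(-14 + P)
-237*(Z(-22, -9) + h(19, y)) = -237*(-22 + (-14 + 19)/(-14 - 14)) = -237*(-22 + 5/(-28)) = -237*(-22 - 1/28*5) = -237*(-22 - 5/28) = -237*(-621/28) = 147177/28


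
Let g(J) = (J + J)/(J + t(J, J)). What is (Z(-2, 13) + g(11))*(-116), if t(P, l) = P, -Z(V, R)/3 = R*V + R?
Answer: -4640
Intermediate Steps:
Z(V, R) = -3*R - 3*R*V (Z(V, R) = -3*(R*V + R) = -3*(R + R*V) = -3*R - 3*R*V)
g(J) = 1 (g(J) = (J + J)/(J + J) = (2*J)/((2*J)) = (2*J)*(1/(2*J)) = 1)
(Z(-2, 13) + g(11))*(-116) = (-3*13*(1 - 2) + 1)*(-116) = (-3*13*(-1) + 1)*(-116) = (39 + 1)*(-116) = 40*(-116) = -4640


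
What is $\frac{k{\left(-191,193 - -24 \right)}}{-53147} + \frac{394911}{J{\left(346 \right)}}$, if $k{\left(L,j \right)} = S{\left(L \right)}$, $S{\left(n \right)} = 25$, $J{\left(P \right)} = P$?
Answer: $\frac{20988326267}{18388862} \approx 1141.4$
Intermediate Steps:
$k{\left(L,j \right)} = 25$
$\frac{k{\left(-191,193 - -24 \right)}}{-53147} + \frac{394911}{J{\left(346 \right)}} = \frac{25}{-53147} + \frac{394911}{346} = 25 \left(- \frac{1}{53147}\right) + 394911 \cdot \frac{1}{346} = - \frac{25}{53147} + \frac{394911}{346} = \frac{20988326267}{18388862}$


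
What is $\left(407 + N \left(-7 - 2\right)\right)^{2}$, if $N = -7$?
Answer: $220900$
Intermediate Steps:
$\left(407 + N \left(-7 - 2\right)\right)^{2} = \left(407 - 7 \left(-7 - 2\right)\right)^{2} = \left(407 - -63\right)^{2} = \left(407 + 63\right)^{2} = 470^{2} = 220900$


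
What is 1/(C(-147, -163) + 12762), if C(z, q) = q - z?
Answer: 1/12746 ≈ 7.8456e-5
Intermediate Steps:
1/(C(-147, -163) + 12762) = 1/((-163 - 1*(-147)) + 12762) = 1/((-163 + 147) + 12762) = 1/(-16 + 12762) = 1/12746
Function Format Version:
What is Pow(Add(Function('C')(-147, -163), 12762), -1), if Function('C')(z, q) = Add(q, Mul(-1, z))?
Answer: Rational(1, 12746) ≈ 7.8456e-5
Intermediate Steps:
Pow(Add(Function('C')(-147, -163), 12762), -1) = Pow(Add(Add(-163, Mul(-1, -147)), 12762), -1) = Pow(Add(Add(-163, 147), 12762), -1) = Pow(Add(-16, 12762), -1) = Pow(12746, -1) = Rational(1, 12746)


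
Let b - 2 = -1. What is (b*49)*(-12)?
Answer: -588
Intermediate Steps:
b = 1 (b = 2 - 1 = 1)
(b*49)*(-12) = (1*49)*(-12) = 49*(-12) = -588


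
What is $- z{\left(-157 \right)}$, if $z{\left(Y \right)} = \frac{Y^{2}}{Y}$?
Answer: $157$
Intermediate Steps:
$z{\left(Y \right)} = Y$
$- z{\left(-157 \right)} = \left(-1\right) \left(-157\right) = 157$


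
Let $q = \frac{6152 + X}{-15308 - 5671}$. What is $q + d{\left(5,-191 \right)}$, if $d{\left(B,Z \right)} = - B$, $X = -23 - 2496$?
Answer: $- \frac{5168}{999} \approx -5.1732$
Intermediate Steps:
$X = -2519$ ($X = -23 - 2496 = -2519$)
$q = - \frac{173}{999}$ ($q = \frac{6152 - 2519}{-15308 - 5671} = \frac{3633}{-20979} = 3633 \left(- \frac{1}{20979}\right) = - \frac{173}{999} \approx -0.17317$)
$q + d{\left(5,-191 \right)} = - \frac{173}{999} - 5 = - \frac{5168}{999}$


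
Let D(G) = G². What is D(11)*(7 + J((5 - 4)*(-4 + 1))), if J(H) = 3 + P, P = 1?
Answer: 1331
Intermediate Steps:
J(H) = 4 (J(H) = 3 + 1 = 4)
D(11)*(7 + J((5 - 4)*(-4 + 1))) = 11²*(7 + 4) = 121*11 = 1331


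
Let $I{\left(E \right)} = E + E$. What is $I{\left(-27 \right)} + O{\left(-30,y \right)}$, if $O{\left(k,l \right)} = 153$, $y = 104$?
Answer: $99$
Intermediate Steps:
$I{\left(E \right)} = 2 E$
$I{\left(-27 \right)} + O{\left(-30,y \right)} = 2 \left(-27\right) + 153 = -54 + 153 = 99$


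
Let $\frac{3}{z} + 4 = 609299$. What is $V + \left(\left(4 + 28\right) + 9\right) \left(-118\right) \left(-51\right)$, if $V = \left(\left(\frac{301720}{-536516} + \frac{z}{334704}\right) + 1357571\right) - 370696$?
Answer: $\frac{11247828560673493744449}{9117797630408240} \approx 1.2336 \cdot 10^{6}$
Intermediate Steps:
$z = \frac{3}{609295}$ ($z = \frac{3}{-4 + 609299} = \frac{3}{609295} \approx 4.9237 \cdot 10^{-6}$)
$V = \frac{8998121408941825423329}{9117797630408240}$ ($V = \left(\left(\frac{301720}{-536516} + \frac{3}{609295 \cdot 334704}\right) + 1357571\right) - 370696 = \left(\left(301720 \left(- \frac{1}{536516}\right) + \frac{3}{609295} \cdot \frac{1}{334704}\right) + 1357571\right) - 370696 = \left(\left(- \frac{75430}{134129} + \frac{1}{67977824560}\right) + 1357571\right) - 370696 = \left(- \frac{5127567306426671}{9117797630408240} + 1357571\right) - 370696 = \frac{12378052519343638358369}{9117797630408240} - 370696 = \frac{8998121408941825423329}{9117797630408240} \approx 9.8687 \cdot 10^{5}$)
$V + \left(\left(4 + 28\right) + 9\right) \left(-118\right) \left(-51\right) = \frac{8998121408941825423329}{9117797630408240} + \left(\left(4 + 28\right) + 9\right) \left(-118\right) \left(-51\right) = \frac{8998121408941825423329}{9117797630408240} + \left(32 + 9\right) \left(-118\right) \left(-51\right) = \frac{8998121408941825423329}{9117797630408240} + 41 \left(-118\right) \left(-51\right) = \frac{8998121408941825423329}{9117797630408240} - -246738 = \frac{8998121408941825423329}{9117797630408240} + 246738 = \frac{11247828560673493744449}{9117797630408240}$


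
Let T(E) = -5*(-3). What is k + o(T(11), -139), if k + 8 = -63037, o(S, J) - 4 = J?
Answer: -63180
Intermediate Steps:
T(E) = 15
o(S, J) = 4 + J
k = -63045 (k = -8 - 63037 = -63045)
k + o(T(11), -139) = -63045 + (4 - 139) = -63045 - 135 = -63180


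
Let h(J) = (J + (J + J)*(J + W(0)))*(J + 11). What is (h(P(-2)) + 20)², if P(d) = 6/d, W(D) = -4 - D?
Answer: 110224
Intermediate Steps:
h(J) = (11 + J)*(J + 2*J*(-4 + J)) (h(J) = (J + (J + J)*(J + (-4 - 1*0)))*(J + 11) = (J + (2*J)*(J + (-4 + 0)))*(11 + J) = (J + (2*J)*(J - 4))*(11 + J) = (J + (2*J)*(-4 + J))*(11 + J) = (J + 2*J*(-4 + J))*(11 + J) = (11 + J)*(J + 2*J*(-4 + J)))
(h(P(-2)) + 20)² = ((6/(-2))*(-77 + 2*(6/(-2))² + 15*(6/(-2))) + 20)² = ((6*(-½))*(-77 + 2*(6*(-½))² + 15*(6*(-½))) + 20)² = (-3*(-77 + 2*(-3)² + 15*(-3)) + 20)² = (-3*(-77 + 2*9 - 45) + 20)² = (-3*(-77 + 18 - 45) + 20)² = (-3*(-104) + 20)² = (312 + 20)² = 332² = 110224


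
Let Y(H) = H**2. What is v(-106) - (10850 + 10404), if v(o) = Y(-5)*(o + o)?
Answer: -26554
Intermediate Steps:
v(o) = 50*o (v(o) = (-5)**2*(o + o) = 25*(2*o) = 50*o)
v(-106) - (10850 + 10404) = 50*(-106) - (10850 + 10404) = -5300 - 1*21254 = -5300 - 21254 = -26554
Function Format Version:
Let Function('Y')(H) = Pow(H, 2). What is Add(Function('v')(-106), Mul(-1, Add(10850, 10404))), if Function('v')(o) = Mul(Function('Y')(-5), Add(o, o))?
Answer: -26554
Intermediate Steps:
Function('v')(o) = Mul(50, o) (Function('v')(o) = Mul(Pow(-5, 2), Add(o, o)) = Mul(25, Mul(2, o)) = Mul(50, o))
Add(Function('v')(-106), Mul(-1, Add(10850, 10404))) = Add(Mul(50, -106), Mul(-1, Add(10850, 10404))) = Add(-5300, Mul(-1, 21254)) = Add(-5300, -21254) = -26554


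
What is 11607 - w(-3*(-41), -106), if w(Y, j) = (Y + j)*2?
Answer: 11573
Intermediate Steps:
w(Y, j) = 2*Y + 2*j
11607 - w(-3*(-41), -106) = 11607 - (2*(-3*(-41)) + 2*(-106)) = 11607 - (2*123 - 212) = 11607 - (246 - 212) = 11607 - 1*34 = 11607 - 34 = 11573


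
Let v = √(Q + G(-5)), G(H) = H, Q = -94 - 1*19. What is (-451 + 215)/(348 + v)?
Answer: -41064/60611 + 118*I*√118/60611 ≈ -0.6775 + 0.021148*I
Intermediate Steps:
Q = -113 (Q = -94 - 19 = -113)
v = I*√118 (v = √(-113 - 5) = √(-118) = I*√118 ≈ 10.863*I)
(-451 + 215)/(348 + v) = (-451 + 215)/(348 + I*√118) = -236/(348 + I*√118)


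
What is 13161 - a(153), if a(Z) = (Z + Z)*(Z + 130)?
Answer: -73437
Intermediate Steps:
a(Z) = 2*Z*(130 + Z) (a(Z) = (2*Z)*(130 + Z) = 2*Z*(130 + Z))
13161 - a(153) = 13161 - 2*153*(130 + 153) = 13161 - 2*153*283 = 13161 - 1*86598 = 13161 - 86598 = -73437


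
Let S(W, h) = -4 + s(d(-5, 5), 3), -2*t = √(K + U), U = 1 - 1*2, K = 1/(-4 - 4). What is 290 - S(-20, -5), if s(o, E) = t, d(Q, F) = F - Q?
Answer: 294 + 3*I*√2/8 ≈ 294.0 + 0.53033*I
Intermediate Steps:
K = -⅛ (K = 1/(-8) = -⅛ ≈ -0.12500)
U = -1 (U = 1 - 2 = -1)
t = -3*I*√2/8 (t = -√(-⅛ - 1)/2 = -3*I*√2/8 ≈ -0.53033*I)
s(o, E) = -3*I*√2/8
S(W, h) = -4 - 3*I*√2/8
290 - S(-20, -5) = 290 - (-4 - 3*I*√2/8) = 290 + (4 + 3*I*√2/8) = 294 + 3*I*√2/8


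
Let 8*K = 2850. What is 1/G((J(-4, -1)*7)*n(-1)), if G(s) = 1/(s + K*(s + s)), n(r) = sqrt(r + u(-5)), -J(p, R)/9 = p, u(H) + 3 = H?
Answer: 539406*I ≈ 5.3941e+5*I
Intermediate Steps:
K = 1425/4 (K = (1/8)*2850 = 1425/4 ≈ 356.25)
u(H) = -3 + H
J(p, R) = -9*p
n(r) = sqrt(-8 + r) (n(r) = sqrt(r + (-3 - 5)) = sqrt(r - 8) = sqrt(-8 + r))
G(s) = 2/(1427*s) (G(s) = 1/(s + 1425*(s + s)/4) = 1/(s + 1425*(2*s)/4) = 1/(s + 1425*s/2) = 1/(1427*s/2) = 2/(1427*s))
1/G((J(-4, -1)*7)*n(-1)) = 1/(2/(1427*(((-9*(-4)*7)*sqrt(-8 - 1))))) = 1/(2/(1427*(((36*7)*sqrt(-9))))) = 1/(2/(1427*((252*(3*I))))) = 1/(2/(1427*((756*I)))) = 1/(2*(-I/756)/1427) = 1/(-I/539406) = 539406*I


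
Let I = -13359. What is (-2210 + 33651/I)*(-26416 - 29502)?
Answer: 7546897802/61 ≈ 1.2372e+8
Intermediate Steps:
(-2210 + 33651/I)*(-26416 - 29502) = (-2210 + 33651/(-13359))*(-26416 - 29502) = (-2210 + 33651*(-1/13359))*(-55918) = (-2210 - 11217/4453)*(-55918) = -9852347/4453*(-55918) = 7546897802/61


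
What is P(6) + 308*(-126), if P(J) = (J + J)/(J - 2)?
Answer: -38805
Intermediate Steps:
P(J) = 2*J/(-2 + J) (P(J) = (2*J)/(-2 + J) = 2*J/(-2 + J))
P(6) + 308*(-126) = 2*6/(-2 + 6) + 308*(-126) = 2*6/4 - 38808 = 2*6*(¼) - 38808 = 3 - 38808 = -38805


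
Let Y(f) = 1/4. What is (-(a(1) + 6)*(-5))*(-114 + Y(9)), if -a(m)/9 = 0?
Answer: -6825/2 ≈ -3412.5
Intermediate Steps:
a(m) = 0 (a(m) = -9*0 = 0)
Y(f) = ¼
(-(a(1) + 6)*(-5))*(-114 + Y(9)) = (-(0 + 6)*(-5))*(-114 + ¼) = -6*(-5)*(-455/4) = -1*(-30)*(-455/4) = 30*(-455/4) = -6825/2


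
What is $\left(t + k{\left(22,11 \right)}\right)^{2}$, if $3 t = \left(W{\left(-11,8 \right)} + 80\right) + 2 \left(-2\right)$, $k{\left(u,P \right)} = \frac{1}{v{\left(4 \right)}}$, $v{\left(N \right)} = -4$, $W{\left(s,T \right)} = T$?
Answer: $\frac{12321}{16} \approx 770.06$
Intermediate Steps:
$k{\left(u,P \right)} = - \frac{1}{4}$ ($k{\left(u,P \right)} = \frac{1}{-4} = - \frac{1}{4}$)
$t = 28$ ($t = \frac{\left(8 + 80\right) + 2 \left(-2\right)}{3} = \frac{88 - 4}{3} = \frac{1}{3} \cdot 84 = 28$)
$\left(t + k{\left(22,11 \right)}\right)^{2} = \left(28 - \frac{1}{4}\right)^{2} = \left(\frac{111}{4}\right)^{2} = \frac{12321}{16}$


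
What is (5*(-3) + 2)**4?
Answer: 28561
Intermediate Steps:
(5*(-3) + 2)**4 = (-15 + 2)**4 = (-13)**4 = 28561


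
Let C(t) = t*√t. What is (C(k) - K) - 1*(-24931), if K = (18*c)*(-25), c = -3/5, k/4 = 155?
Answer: 24661 + 1240*√155 ≈ 40099.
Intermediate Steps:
k = 620 (k = 4*155 = 620)
c = -⅗ (c = (⅕)*(-3) = -⅗ ≈ -0.60000)
K = 270 (K = (18*(-⅗))*(-25) = -54/5*(-25) = 270)
C(t) = t^(3/2)
(C(k) - K) - 1*(-24931) = (620^(3/2) - 1*270) - 1*(-24931) = (1240*√155 - 270) + 24931 = (-270 + 1240*√155) + 24931 = 24661 + 1240*√155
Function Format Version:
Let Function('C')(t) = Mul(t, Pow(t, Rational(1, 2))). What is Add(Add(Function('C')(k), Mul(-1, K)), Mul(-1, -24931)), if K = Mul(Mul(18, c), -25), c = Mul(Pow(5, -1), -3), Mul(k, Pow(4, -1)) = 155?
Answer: Add(24661, Mul(1240, Pow(155, Rational(1, 2)))) ≈ 40099.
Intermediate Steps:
k = 620 (k = Mul(4, 155) = 620)
c = Rational(-3, 5) (c = Mul(Rational(1, 5), -3) = Rational(-3, 5) ≈ -0.60000)
K = 270 (K = Mul(Mul(18, Rational(-3, 5)), -25) = Mul(Rational(-54, 5), -25) = 270)
Function('C')(t) = Pow(t, Rational(3, 2))
Add(Add(Function('C')(k), Mul(-1, K)), Mul(-1, -24931)) = Add(Add(Pow(620, Rational(3, 2)), Mul(-1, 270)), Mul(-1, -24931)) = Add(Add(Mul(1240, Pow(155, Rational(1, 2))), -270), 24931) = Add(Add(-270, Mul(1240, Pow(155, Rational(1, 2)))), 24931) = Add(24661, Mul(1240, Pow(155, Rational(1, 2))))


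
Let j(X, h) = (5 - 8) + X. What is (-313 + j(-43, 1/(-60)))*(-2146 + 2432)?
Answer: -102674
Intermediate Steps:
j(X, h) = -3 + X
(-313 + j(-43, 1/(-60)))*(-2146 + 2432) = (-313 + (-3 - 43))*(-2146 + 2432) = (-313 - 46)*286 = -359*286 = -102674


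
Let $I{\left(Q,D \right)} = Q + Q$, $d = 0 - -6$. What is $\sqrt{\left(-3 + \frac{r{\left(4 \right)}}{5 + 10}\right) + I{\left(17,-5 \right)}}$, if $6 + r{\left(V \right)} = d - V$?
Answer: $\frac{\sqrt{6915}}{15} \approx 5.5438$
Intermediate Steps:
$d = 6$ ($d = 0 + 6 = 6$)
$I{\left(Q,D \right)} = 2 Q$
$r{\left(V \right)} = - V$ ($r{\left(V \right)} = -6 - \left(-6 + V\right) = - V$)
$\sqrt{\left(-3 + \frac{r{\left(4 \right)}}{5 + 10}\right) + I{\left(17,-5 \right)}} = \sqrt{\left(-3 + \frac{\left(-1\right) 4}{5 + 10}\right) + 2 \cdot 17} = \sqrt{\left(-3 - \frac{4}{15}\right) + 34} = \sqrt{- \frac{49}{15} + 34} = \sqrt{\frac{461}{15}} = \frac{\sqrt{6915}}{15}$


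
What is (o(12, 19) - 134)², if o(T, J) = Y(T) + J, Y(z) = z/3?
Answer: 12321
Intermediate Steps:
Y(z) = z/3 (Y(z) = z*(⅓) = z/3)
o(T, J) = J + T/3 (o(T, J) = T/3 + J = J + T/3)
(o(12, 19) - 134)² = ((19 + (⅓)*12) - 134)² = ((19 + 4) - 134)² = (23 - 134)² = (-111)² = 12321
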